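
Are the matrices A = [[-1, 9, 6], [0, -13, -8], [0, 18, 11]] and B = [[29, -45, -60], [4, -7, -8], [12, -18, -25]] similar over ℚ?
Yes.

Two matrices over a field are similar if and only if they have the same invariant factors.

Both A and B have characteristic polynomial (x + 1)^3 and minimal polynomial (x + 1)^2. Computing further, both have invariant factors x + 1, (x + 1)^2. Hence A and B are similar.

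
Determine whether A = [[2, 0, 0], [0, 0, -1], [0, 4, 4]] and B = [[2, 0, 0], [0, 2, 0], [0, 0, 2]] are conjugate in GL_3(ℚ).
No.

Both have characteristic polynomial (x - 2)^3, but the minimal polynomial of A is (x - 2)^2 while the minimal polynomial of B is x - 2. The minimal polynomial is a similarity invariant, so A and B are not similar.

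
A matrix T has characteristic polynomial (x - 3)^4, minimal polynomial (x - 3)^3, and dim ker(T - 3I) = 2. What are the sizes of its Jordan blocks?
λ = 3: algebraic multiplicity 4 (exponent in χ_T), largest block size 3 (exponent in m_T), 2 blocks (geometric multiplicity). These force block sizes [3, 1].

Jordan blocks: (3, 3), (3, 1)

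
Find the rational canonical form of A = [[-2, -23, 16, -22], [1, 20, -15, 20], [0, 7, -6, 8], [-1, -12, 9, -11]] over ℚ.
R = [[0, 0, 0, -8], [1, 0, 0, -4], [0, 1, 0, 6], [0, 0, 1, 1]]

The invariant factors of A (the non-unit diagonal entries of the Smith normal form of xI - A over ℚ[x]) are (x - 2)^2(x + 1)(x + 2), each dividing the next. The characteristic polynomial is their product, (x - 2)^2(x + 1)(x + 2).

The rational canonical form is the block-diagonal matrix of companion matrices C(f_i):
R = [[0, 0, 0, -8], [1, 0, 0, -4], [0, 1, 0, 6], [0, 0, 1, 1]].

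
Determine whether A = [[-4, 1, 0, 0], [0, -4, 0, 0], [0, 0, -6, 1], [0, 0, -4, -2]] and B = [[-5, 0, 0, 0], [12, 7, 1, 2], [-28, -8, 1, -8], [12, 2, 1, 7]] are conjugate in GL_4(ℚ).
No.

trace(A) = -16 but trace(B) = 10. The trace is a similarity invariant, so A and B are not similar.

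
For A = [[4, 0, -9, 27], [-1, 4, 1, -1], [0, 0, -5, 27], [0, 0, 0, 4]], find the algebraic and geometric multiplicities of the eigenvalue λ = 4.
The characteristic polynomial is (x - 4)^3(x + 5), so the factor x - 4 appears with exponent 3: the algebraic multiplicity is 3.

rank(A - 4I) = 2, so the eigenspace has dimension 4 - 2 = 2: the geometric multiplicity is 2.

Since 2 < 3, A is not diagonalizable.

algebraic multiplicity 3, geometric multiplicity 2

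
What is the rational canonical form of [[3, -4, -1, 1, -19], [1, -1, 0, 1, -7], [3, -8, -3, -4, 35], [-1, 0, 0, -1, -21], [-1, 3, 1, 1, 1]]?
R = [[0, 0, 0, 0, -32], [1, 0, 0, 0, -8], [0, 1, 0, 0, 28], [0, 0, 1, 0, 14], [0, 0, 0, 1, -1]]

The invariant factors of A (the non-unit diagonal entries of the Smith normal form of xI - A over ℚ[x]) are (x - 4)(x - 1)(x + 2)^3, each dividing the next. The characteristic polynomial is their product, (x - 4)(x - 1)(x + 2)^3.

The rational canonical form is the block-diagonal matrix of companion matrices C(f_i):
R = [[0, 0, 0, 0, -32], [1, 0, 0, 0, -8], [0, 1, 0, 0, 28], [0, 0, 1, 0, 14], [0, 0, 0, 1, -1]].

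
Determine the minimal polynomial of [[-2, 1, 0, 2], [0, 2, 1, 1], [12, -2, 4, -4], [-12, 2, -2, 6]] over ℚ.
m_A(x) = (x - 4)(x - 2)^3

The characteristic polynomial factors as (x - 4)(x - 2)^3. The minimal polynomial is ∏(x - λ)^{k_λ} where k_λ is the size of the largest Jordan block at λ.

For λ = 2: rank(A - 2I) = 3, and the largest Jordan block has size 3 (the smallest k with rank((A - 2I)^k) = rank((A - 2I)^(k+1))).
For λ = 4: rank(A - 4I) = 3, and the largest Jordan block has size 1 (the smallest k with rank((A - 4I)^k) = rank((A - 4I)^(k+1))).

So m_A(x) = (x - 4)(x - 2)^3.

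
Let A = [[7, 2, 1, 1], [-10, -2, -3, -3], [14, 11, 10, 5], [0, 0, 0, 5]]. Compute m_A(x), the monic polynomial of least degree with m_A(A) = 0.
m_A(x) = (x - 5)^3

The characteristic polynomial factors as (x - 5)^4. The minimal polynomial is ∏(x - λ)^{k_λ} where k_λ is the size of the largest Jordan block at λ.

For λ = 5: rank(A - 5I) = 2, and the largest Jordan block has size 3 (the smallest k with rank((A - 5I)^k) = rank((A - 5I)^(k+1))).

So m_A(x) = (x - 5)^3.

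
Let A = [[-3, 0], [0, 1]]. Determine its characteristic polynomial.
xI - A = [[x + 3, 0], [0, x - 1]].

Expanding det(xI - A) along the first row:
det(xI - A) = + (x + 3)·det([[x - 1]]) - (0)·det([[0]]).

Evaluating gives χ_A(x) = x^2 + 2x - 3 = (x - 1)(x + 3).

χ_A(x) = (x - 1)(x + 3)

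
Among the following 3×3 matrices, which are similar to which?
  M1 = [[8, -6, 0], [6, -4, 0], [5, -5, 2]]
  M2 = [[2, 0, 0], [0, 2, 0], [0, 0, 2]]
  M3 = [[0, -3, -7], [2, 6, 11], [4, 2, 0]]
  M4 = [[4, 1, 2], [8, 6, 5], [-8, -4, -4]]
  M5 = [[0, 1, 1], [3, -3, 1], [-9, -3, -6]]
4 classes: {M1}, {M2}, {M3, M4}, {M5}

Characteristic polynomials: χ_{M1} = (x - 2)^3, χ_{M2} = (x - 2)^3, χ_{M3} = (x - 2)^3, χ_{M4} = (x - 2)^3, χ_{M5} = (x + 3)^3.

{M1}: invariant factors x - 2, (x - 2)^2.

{M2}: invariant factors x - 2, x - 2, x - 2.

{M3, M4}: invariant factors (x - 2)^3.

{M5}: invariant factors (x + 3)^3.

Matrices are similar if and only if their invariant-factor lists agree; the partition into similarity classes is {M1}, {M2}, {M3, M4}, {M5}.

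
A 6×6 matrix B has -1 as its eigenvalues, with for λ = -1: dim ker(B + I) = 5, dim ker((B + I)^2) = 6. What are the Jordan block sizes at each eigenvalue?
Jordan blocks: (-1, 2), (-1, 1), (-1, 1), (-1, 1), (-1, 1)

λ = -1: successive nullity increments [5, 1] count blocks of size ≥ k; block sizes are [2, 1, 1, 1, 1].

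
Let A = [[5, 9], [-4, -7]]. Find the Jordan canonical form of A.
The characteristic polynomial is det(xI - A) = (x + 1)^2, so the eigenvalues are -1 (algebraic multiplicity 2).

For λ = -1: rank(A + I) = 1, rank((A + I)^2) = 0. The eigenspace has dimension 2 - 1 = 1, so there is 1 Jordan block; the rank sequence gives block sizes [2].

Assembling the blocks gives the Jordan form J above.

J = [[-1, 1], [0, -1]]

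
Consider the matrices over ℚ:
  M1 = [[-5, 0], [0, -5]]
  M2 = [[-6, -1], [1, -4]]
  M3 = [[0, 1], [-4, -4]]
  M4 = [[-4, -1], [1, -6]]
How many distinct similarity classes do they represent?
Characteristic polynomials: χ_{M1} = (x + 5)^2, χ_{M2} = (x + 5)^2, χ_{M3} = (x + 2)^2, χ_{M4} = (x + 5)^2.

{M1}: invariant factors x + 5, x + 5.

{M2, M4}: invariant factors (x + 5)^2.

{M3}: invariant factors (x + 2)^2.

Matrices are similar if and only if their invariant-factor lists agree; the partition into similarity classes is {M1}, {M2, M4}, {M3}.

3 classes: {M1}, {M2, M4}, {M3}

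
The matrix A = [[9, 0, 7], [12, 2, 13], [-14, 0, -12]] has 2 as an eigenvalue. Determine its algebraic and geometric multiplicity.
The characteristic polynomial is (x - 2)^2(x + 5), so the factor x - 2 appears with exponent 2: the algebraic multiplicity is 2.

rank(A - 2I) = 2, so the eigenspace has dimension 3 - 2 = 1: the geometric multiplicity is 1.

Since 1 < 2, A is not diagonalizable.

algebraic multiplicity 2, geometric multiplicity 1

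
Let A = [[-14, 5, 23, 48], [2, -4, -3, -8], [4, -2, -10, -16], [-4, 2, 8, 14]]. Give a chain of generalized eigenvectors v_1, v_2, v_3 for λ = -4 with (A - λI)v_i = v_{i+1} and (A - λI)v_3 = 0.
v_1 = [[-7, 0, 3, -3]]^T, v_2 = [[-5, 1, 2, -2]]^T, v_3 = [[5, 0, -2, 2]]^T

We seek v_1 ∈ ker((A + 4I)^3) \ ker((A + 4I)^2), then set v_{i+1} = (A + 4I) v_i.

One such chain is v_1 = [[-7, 0, 3, -3]]^T, v_2 = [[-5, 1, 2, -2]]^T, v_3 = [[5, 0, -2, 2]]^T. Check: (A + 4I) v_3 = [[0, 0, 0, 0]]^T = 0.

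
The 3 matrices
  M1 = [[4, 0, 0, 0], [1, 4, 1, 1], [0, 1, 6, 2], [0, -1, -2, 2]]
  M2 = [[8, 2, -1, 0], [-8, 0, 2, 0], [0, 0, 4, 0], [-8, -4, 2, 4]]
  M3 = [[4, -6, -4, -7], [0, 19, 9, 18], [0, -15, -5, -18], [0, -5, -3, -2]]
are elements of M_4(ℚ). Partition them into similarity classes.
Characteristic polynomials: χ_{M1} = (x - 4)^4, χ_{M2} = (x - 4)^4, χ_{M3} = (x - 4)^4.

{M1, M3}: invariant factors x - 4, (x - 4)^3.

{M2}: invariant factors x - 4, x - 4, (x - 4)^2.

Matrices are similar if and only if their invariant-factor lists agree; the partition into similarity classes is {M1, M3}, {M2}.

2 classes: {M1, M3}, {M2}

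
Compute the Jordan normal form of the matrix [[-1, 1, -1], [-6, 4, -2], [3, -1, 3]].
The characteristic polynomial is det(xI - A) = (x - 2)^3, so the eigenvalues are 2 (algebraic multiplicity 3).

For λ = 2: rank(A - 2I) = 1, rank((A - 2I)^2) = 0. The eigenspace has dimension 3 - 1 = 2, so there are 2 Jordan blocks; the rank sequence gives block sizes [2, 1].

Assembling the blocks gives the Jordan form J above.

J = [[2, 1, 0], [0, 2, 0], [0, 0, 2]]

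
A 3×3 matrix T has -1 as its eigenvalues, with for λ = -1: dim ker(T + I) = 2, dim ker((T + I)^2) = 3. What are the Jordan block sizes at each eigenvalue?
Jordan blocks: (-1, 2), (-1, 1)

λ = -1: successive nullity increments [2, 1] count blocks of size ≥ k; block sizes are [2, 1].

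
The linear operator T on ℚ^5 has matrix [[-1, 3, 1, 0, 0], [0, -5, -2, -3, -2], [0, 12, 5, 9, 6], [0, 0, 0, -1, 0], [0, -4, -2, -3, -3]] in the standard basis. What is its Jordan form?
The characteristic polynomial is det(xI - A) = (x + 1)^5, so the eigenvalues are -1 (algebraic multiplicity 5).

For λ = -1: rank(A + I) = 2, rank((A + I)^2) = 0. The eigenspace has dimension 5 - 2 = 3, so there are 3 Jordan blocks; the rank sequence gives block sizes [2, 2, 1].

Assembling the blocks gives the Jordan form J above.

J = [[-1, 1, 0, 0, 0], [0, -1, 0, 0, 0], [0, 0, -1, 1, 0], [0, 0, 0, -1, 0], [0, 0, 0, 0, -1]]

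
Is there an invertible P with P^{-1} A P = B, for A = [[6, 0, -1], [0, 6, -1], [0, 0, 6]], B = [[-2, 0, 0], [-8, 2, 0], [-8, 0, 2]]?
trace(A) = 18 but trace(B) = 2. The trace is a similarity invariant, so A and B are not similar.

No.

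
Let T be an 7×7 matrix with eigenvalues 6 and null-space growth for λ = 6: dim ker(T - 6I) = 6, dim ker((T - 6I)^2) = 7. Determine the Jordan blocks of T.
Jordan blocks: (6, 2), (6, 1), (6, 1), (6, 1), (6, 1), (6, 1)

λ = 6: successive nullity increments [6, 1] count blocks of size ≥ k; block sizes are [2, 1, 1, 1, 1, 1].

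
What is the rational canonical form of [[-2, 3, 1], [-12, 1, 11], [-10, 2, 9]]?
The invariant factors of A (the non-unit diagonal entries of the Smith normal form of xI - A over ℚ[x]) are (x - 6)(x - 1)^2, each dividing the next. The characteristic polynomial is their product, (x - 6)(x - 1)^2.

The rational canonical form is the block-diagonal matrix of companion matrices C(f_i):
R = [[0, 0, 6], [1, 0, -13], [0, 1, 8]].

R = [[0, 0, 6], [1, 0, -13], [0, 1, 8]]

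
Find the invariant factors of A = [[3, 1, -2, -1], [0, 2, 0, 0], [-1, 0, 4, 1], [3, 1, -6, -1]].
(x - 2)^2, (x - 2)^2

The Jordan structure of A has elementary divisors (x - 2)^2, (x - 2)^2. Arranging the block sizes at each eigenvalue in decreasing order and taking row products gives the invariant factors.

Invariant factors (smallest first, each dividing the next): (x - 2)^2, (x - 2)^2.

Check: the last factor (x - 2)^2 is the minimal polynomial, and the product (x - 2)^4 is the characteristic polynomial.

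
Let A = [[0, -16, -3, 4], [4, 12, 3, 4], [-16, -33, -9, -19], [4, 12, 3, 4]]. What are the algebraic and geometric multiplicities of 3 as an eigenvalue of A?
algebraic multiplicity 1, geometric multiplicity 1

The characteristic polynomial is x^2(x - 4)(x - 3), so the factor x - 3 appears with exponent 1: the algebraic multiplicity is 1.

rank(A - 3I) = 3, so the eigenspace has dimension 4 - 3 = 1: the geometric multiplicity is 1.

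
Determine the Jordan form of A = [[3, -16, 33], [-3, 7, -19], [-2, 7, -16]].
J = [[-2, 1, 0], [0, -2, 1], [0, 0, -2]]

The characteristic polynomial is det(xI - A) = (x + 2)^3, so the eigenvalues are -2 (algebraic multiplicity 3).

For λ = -2: rank(A + 2I) = 2, rank((A + 2I)^2) = 1, rank((A + 2I)^3) = 0. The eigenspace has dimension 3 - 2 = 1, so there is 1 Jordan block; the rank sequence gives block sizes [3].

Assembling the blocks gives the Jordan form J above.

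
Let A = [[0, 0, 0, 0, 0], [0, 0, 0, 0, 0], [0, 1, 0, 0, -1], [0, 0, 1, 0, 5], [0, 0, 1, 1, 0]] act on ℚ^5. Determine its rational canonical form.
The invariant factors of A (the non-unit diagonal entries of the Smith normal form of xI - A over ℚ[x]) are x, x(x^3 - 4x + 1), each dividing the next. The characteristic polynomial is their product, x^2(x^3 - 4x + 1).

The rational canonical form is the block-diagonal matrix of companion matrices C(f_i):
R = [[0, 0, 0, 0, 0], [0, 0, 0, 0, 0], [0, 1, 0, 0, -1], [0, 0, 1, 0, 4], [0, 0, 0, 1, 0]].

Note the characteristic polynomial does not split into linear factors over ℚ, so A has no Jordan form over ℚ; the rational canonical form exists over any field.

R = [[0, 0, 0, 0, 0], [0, 0, 0, 0, 0], [0, 1, 0, 0, -1], [0, 0, 1, 0, 4], [0, 0, 0, 1, 0]]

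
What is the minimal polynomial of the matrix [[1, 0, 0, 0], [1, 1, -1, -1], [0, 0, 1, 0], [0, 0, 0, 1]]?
m_A(x) = (x - 1)^2

The characteristic polynomial factors as (x - 1)^4. The minimal polynomial is ∏(x - λ)^{k_λ} where k_λ is the size of the largest Jordan block at λ.

For λ = 1: rank(A - I) = 1, and the largest Jordan block has size 2 (the smallest k with rank((A - I)^k) = rank((A - I)^(k+1))).

So m_A(x) = (x - 1)^2.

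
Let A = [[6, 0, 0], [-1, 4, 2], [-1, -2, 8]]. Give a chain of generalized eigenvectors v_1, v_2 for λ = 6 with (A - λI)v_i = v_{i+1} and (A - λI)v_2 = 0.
v_1 = [[1, -2, -2]]^T, v_2 = [[0, -1, -1]]^T

We seek v_1 ∈ ker((A - 6I)^2) \ ker(A - 6I), then set v_{i+1} = (A - 6I) v_i.

One such chain is v_1 = [[1, -2, -2]]^T, v_2 = [[0, -1, -1]]^T. Check: (A - 6I) v_2 = [[0, 0, 0]]^T = 0.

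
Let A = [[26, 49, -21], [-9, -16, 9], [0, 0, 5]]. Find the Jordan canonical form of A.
The characteristic polynomial is det(xI - A) = (x - 5)^3, so the eigenvalues are 5 (algebraic multiplicity 3).

For λ = 5: rank(A - 5I) = 1, rank((A - 5I)^2) = 0. The eigenspace has dimension 3 - 1 = 2, so there are 2 Jordan blocks; the rank sequence gives block sizes [2, 1].

Assembling the blocks gives the Jordan form J above.

J = [[5, 1, 0], [0, 5, 0], [0, 0, 5]]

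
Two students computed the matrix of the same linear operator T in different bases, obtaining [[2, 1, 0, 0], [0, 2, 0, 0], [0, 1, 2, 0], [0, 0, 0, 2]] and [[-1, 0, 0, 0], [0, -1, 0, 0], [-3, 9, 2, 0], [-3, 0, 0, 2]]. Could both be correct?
No.

trace(A) = 8 but trace(B) = 2. The trace is a similarity invariant, so A and B are not similar.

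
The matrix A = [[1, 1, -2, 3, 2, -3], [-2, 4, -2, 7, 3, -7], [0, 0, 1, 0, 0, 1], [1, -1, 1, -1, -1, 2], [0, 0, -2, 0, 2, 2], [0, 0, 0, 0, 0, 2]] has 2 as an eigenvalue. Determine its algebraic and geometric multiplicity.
algebraic multiplicity 3, geometric multiplicity 2

The characteristic polynomial is (x - 2)^3(x - 1)^3, so the factor x - 2 appears with exponent 3: the algebraic multiplicity is 3.

rank(A - 2I) = 4, so the eigenspace has dimension 6 - 4 = 2: the geometric multiplicity is 2.

Since 2 < 3, A is not diagonalizable.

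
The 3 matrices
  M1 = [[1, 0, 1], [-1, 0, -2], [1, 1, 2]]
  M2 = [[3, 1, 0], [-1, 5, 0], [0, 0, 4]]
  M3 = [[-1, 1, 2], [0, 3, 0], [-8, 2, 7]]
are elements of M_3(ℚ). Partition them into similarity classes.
3 classes: {M1}, {M2}, {M3}

Characteristic polynomials: χ_{M1} = (x - 1)^3, χ_{M2} = (x - 4)^3, χ_{M3} = (x - 3)^3.

{M1}: invariant factors (x - 1)^3.

{M2}: invariant factors x - 4, (x - 4)^2.

{M3}: invariant factors x - 3, (x - 3)^2.

Matrices are similar if and only if their invariant-factor lists agree; the partition into similarity classes is {M1}, {M2}, {M3}.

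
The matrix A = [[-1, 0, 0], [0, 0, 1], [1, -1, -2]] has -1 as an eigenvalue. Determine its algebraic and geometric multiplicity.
The characteristic polynomial is (x + 1)^3, so the factor x + 1 appears with exponent 3: the algebraic multiplicity is 3.

rank(A + I) = 2, so the eigenspace has dimension 3 - 2 = 1: the geometric multiplicity is 1.

Since 1 < 3, A is not diagonalizable.

algebraic multiplicity 3, geometric multiplicity 1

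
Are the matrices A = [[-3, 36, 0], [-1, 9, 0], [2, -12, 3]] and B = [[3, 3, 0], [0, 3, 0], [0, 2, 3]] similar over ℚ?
Yes.

Two matrices over a field are similar if and only if they have the same invariant factors.

Both A and B have characteristic polynomial (x - 3)^3 and minimal polynomial (x - 3)^2. Computing further, both have invariant factors x - 3, (x - 3)^2. Hence A and B are similar.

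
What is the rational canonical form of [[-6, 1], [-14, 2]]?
R = [[0, -2], [1, -4]]

The invariant factors of A (the non-unit diagonal entries of the Smith normal form of xI - A over ℚ[x]) are x^2 + 4x + 2, each dividing the next. The characteristic polynomial is their product, x^2 + 4x + 2.

The rational canonical form is the block-diagonal matrix of companion matrices C(f_i):
R = [[0, -2], [1, -4]].

Note the characteristic polynomial does not split into linear factors over ℚ, so A has no Jordan form over ℚ; the rational canonical form exists over any field.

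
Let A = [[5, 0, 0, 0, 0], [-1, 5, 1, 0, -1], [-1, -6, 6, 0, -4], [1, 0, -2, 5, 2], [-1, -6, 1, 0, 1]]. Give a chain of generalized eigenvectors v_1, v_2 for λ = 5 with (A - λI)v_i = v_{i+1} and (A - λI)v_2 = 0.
We seek v_1 ∈ ker((A - 5I)^2) \ ker(A - 5I), then set v_{i+1} = (A - 5I) v_i.

One such chain is v_1 = [[-2, 0, 0, 0, 1]]^T, v_2 = [[0, 1, -2, 0, -2]]^T. Check: (A - 5I) v_2 = [[0, 0, 0, 0, 0]]^T = 0.

v_1 = [[-2, 0, 0, 0, 1]]^T, v_2 = [[0, 1, -2, 0, -2]]^T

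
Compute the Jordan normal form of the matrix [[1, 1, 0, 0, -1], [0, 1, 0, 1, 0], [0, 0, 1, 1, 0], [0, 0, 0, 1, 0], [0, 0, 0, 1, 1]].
The characteristic polynomial is det(xI - A) = (x - 1)^5, so the eigenvalues are 1 (algebraic multiplicity 5).

For λ = 1: rank(A - I) = 2, rank((A - I)^2) = 0. The eigenspace has dimension 5 - 2 = 3, so there are 3 Jordan blocks; the rank sequence gives block sizes [2, 2, 1].

Assembling the blocks gives the Jordan form J above.

J = [[1, 1, 0, 0, 0], [0, 1, 0, 0, 0], [0, 0, 1, 1, 0], [0, 0, 0, 1, 0], [0, 0, 0, 0, 1]]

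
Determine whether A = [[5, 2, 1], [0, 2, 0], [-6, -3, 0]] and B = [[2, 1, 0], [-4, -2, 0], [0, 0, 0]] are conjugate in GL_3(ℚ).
No.

trace(A) = 7 but trace(B) = 0. The trace is a similarity invariant, so A and B are not similar.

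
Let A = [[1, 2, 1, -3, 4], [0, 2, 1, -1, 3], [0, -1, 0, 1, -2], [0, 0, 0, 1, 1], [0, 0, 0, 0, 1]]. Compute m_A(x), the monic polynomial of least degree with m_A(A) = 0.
The characteristic polynomial factors as (x - 1)^5. The minimal polynomial is ∏(x - λ)^{k_λ} where k_λ is the size of the largest Jordan block at λ.

For λ = 1: rank(A - I) = 3, and the largest Jordan block has size 3 (the smallest k with rank((A - I)^k) = rank((A - I)^(k+1))).

So m_A(x) = (x - 1)^3.

m_A(x) = (x - 1)^3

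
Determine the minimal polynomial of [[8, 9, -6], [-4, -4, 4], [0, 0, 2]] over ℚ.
The characteristic polynomial factors as (x - 2)^3. The minimal polynomial is ∏(x - λ)^{k_λ} where k_λ is the size of the largest Jordan block at λ.

For λ = 2: rank(A - 2I) = 1, and the largest Jordan block has size 2 (the smallest k with rank((A - 2I)^k) = rank((A - 2I)^(k+1))).

So m_A(x) = (x - 2)^2.

m_A(x) = (x - 2)^2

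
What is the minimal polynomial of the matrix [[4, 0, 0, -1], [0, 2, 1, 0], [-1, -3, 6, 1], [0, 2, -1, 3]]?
The characteristic polynomial factors as (x - 4)^3(x - 3). The minimal polynomial is ∏(x - λ)^{k_λ} where k_λ is the size of the largest Jordan block at λ.

For λ = 3: rank(A - 3I) = 3, and the largest Jordan block has size 1 (the smallest k with rank((A - 3I)^k) = rank((A - 3I)^(k+1))).
For λ = 4: rank(A - 4I) = 3, and the largest Jordan block has size 3 (the smallest k with rank((A - 4I)^k) = rank((A - 4I)^(k+1))).

So m_A(x) = (x - 4)^3(x - 3).

m_A(x) = (x - 4)^3(x - 3)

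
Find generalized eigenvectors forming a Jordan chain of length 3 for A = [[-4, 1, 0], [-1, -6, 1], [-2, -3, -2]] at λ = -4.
v_1 = [[-1, 0, 0]]^T, v_2 = [[0, 1, 2]]^T, v_3 = [[1, 0, 1]]^T

We seek v_1 ∈ ker((A + 4I)^3) \ ker((A + 4I)^2), then set v_{i+1} = (A + 4I) v_i.

One such chain is v_1 = [[-1, 0, 0]]^T, v_2 = [[0, 1, 2]]^T, v_3 = [[1, 0, 1]]^T. Check: (A + 4I) v_3 = [[0, 0, 0]]^T = 0.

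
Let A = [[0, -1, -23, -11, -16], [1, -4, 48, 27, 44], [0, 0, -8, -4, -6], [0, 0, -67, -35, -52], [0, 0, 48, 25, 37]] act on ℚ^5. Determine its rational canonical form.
The invariant factors of A (the non-unit diagonal entries of the Smith normal form of xI - A over ℚ[x]) are x^2 + 4x + 1, (x + 2)(x^2 + 4x + 1), each dividing the next. The characteristic polynomial is their product, (x + 2)(x^2 + 4x + 1)^2.

The rational canonical form is the block-diagonal matrix of companion matrices C(f_i):
R = [[0, -1, 0, 0, 0], [1, -4, 0, 0, 0], [0, 0, 0, 0, -2], [0, 0, 1, 0, -9], [0, 0, 0, 1, -6]].

Note the characteristic polynomial does not split into linear factors over ℚ, so A has no Jordan form over ℚ; the rational canonical form exists over any field.

R = [[0, -1, 0, 0, 0], [1, -4, 0, 0, 0], [0, 0, 0, 0, -2], [0, 0, 1, 0, -9], [0, 0, 0, 1, -6]]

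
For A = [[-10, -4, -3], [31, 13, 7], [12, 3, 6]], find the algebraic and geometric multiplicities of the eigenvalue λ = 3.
The characteristic polynomial is (x - 3)^3, so the factor x - 3 appears with exponent 3: the algebraic multiplicity is 3.

rank(A - 3I) = 2, so the eigenspace has dimension 3 - 2 = 1: the geometric multiplicity is 1.

Since 1 < 3, A is not diagonalizable.

algebraic multiplicity 3, geometric multiplicity 1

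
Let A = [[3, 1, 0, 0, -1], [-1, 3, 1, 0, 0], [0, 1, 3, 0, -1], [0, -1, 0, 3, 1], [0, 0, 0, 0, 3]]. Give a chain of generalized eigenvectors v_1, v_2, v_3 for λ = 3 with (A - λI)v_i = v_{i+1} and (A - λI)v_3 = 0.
We seek v_1 ∈ ker((A - 3I)^3) \ ker((A - 3I)^2), then set v_{i+1} = (A - 3I) v_i.

One such chain is v_1 = [[0, 0, 1, 0, 0]]^T, v_2 = [[0, 1, 0, 0, 0]]^T, v_3 = [[1, 0, 1, -1, 0]]^T. Check: (A - 3I) v_3 = [[0, 0, 0, 0, 0]]^T = 0.

v_1 = [[0, 0, 1, 0, 0]]^T, v_2 = [[0, 1, 0, 0, 0]]^T, v_3 = [[1, 0, 1, -1, 0]]^T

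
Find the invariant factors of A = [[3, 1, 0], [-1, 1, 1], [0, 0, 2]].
The Jordan structure of A has elementary divisors (x - 2)^3. Arranging the block sizes at each eigenvalue in decreasing order and taking row products gives the invariant factors.

Invariant factors (smallest first, each dividing the next): (x - 2)^3.

Check: the last factor (x - 2)^3 is the minimal polynomial, and the product (x - 2)^3 is the characteristic polynomial.

(x - 2)^3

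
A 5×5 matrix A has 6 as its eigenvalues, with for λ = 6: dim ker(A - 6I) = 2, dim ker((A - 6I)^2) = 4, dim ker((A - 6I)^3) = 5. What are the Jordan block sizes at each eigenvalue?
λ = 6: successive nullity increments [2, 2, 1] count blocks of size ≥ k; block sizes are [3, 2].

Jordan blocks: (6, 3), (6, 2)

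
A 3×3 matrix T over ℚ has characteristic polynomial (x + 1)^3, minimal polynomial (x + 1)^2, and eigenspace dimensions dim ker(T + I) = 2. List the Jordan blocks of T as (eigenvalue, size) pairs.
Jordan blocks: (-1, 2), (-1, 1)

λ = -1: algebraic multiplicity 3 (exponent in χ_T), largest block size 2 (exponent in m_T), 2 blocks (geometric multiplicity). These force block sizes [2, 1].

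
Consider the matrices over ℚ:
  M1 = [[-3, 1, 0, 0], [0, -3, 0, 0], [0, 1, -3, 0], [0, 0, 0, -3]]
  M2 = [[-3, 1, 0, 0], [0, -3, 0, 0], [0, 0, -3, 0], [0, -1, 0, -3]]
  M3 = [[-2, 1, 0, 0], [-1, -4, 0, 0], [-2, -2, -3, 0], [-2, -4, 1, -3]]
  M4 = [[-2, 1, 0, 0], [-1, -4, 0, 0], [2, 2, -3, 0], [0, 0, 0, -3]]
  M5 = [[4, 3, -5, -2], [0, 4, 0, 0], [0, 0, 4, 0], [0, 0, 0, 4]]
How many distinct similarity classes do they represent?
Characteristic polynomials: χ_{M1} = (x + 3)^4, χ_{M2} = (x + 3)^4, χ_{M3} = (x + 3)^4, χ_{M4} = (x + 3)^4, χ_{M5} = (x - 4)^4.

{M1, M2, M4}: invariant factors x + 3, x + 3, (x + 3)^2.

{M3}: invariant factors (x + 3)^2, (x + 3)^2.

{M5}: invariant factors x - 4, x - 4, (x - 4)^2.

Matrices are similar if and only if their invariant-factor lists agree; the partition into similarity classes is {M1, M2, M4}, {M3}, {M5}.

3 classes: {M1, M2, M4}, {M3}, {M5}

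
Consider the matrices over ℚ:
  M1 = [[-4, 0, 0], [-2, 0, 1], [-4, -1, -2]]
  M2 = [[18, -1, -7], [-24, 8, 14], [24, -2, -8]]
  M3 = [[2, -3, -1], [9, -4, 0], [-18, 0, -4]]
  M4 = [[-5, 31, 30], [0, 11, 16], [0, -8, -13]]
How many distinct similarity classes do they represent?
Characteristic polynomials: χ_{M1} = (x + 1)^2(x + 4), χ_{M2} = (x - 6)^3, χ_{M3} = (x + 1)^2(x + 4), χ_{M4} = (x - 3)(x + 5)^2.

{M1, M3}: invariant factors (x + 1)^2(x + 4).

{M2}: invariant factors x - 6, (x - 6)^2.

{M4}: invariant factors (x - 3)(x + 5)^2.

Matrices are similar if and only if their invariant-factor lists agree; the partition into similarity classes is {M1, M3}, {M2}, {M4}.

3 classes: {M1, M3}, {M2}, {M4}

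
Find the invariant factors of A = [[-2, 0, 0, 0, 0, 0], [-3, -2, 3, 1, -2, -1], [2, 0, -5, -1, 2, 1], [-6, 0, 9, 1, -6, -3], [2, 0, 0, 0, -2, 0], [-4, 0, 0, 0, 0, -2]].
x + 2, x + 2, (x + 2)^2, (x + 2)^2

The Jordan structure of A has elementary divisors (x + 2)^2, (x + 2)^2, (x + 2), (x + 2). Arranging the block sizes at each eigenvalue in decreasing order and taking row products gives the invariant factors.

Invariant factors (smallest first, each dividing the next): x + 2, x + 2, (x + 2)^2, (x + 2)^2.

Check: the last factor (x + 2)^2 is the minimal polynomial, and the product (x + 2)^6 is the characteristic polynomial.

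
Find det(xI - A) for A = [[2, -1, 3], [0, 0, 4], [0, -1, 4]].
χ_A(x) = (x - 2)^3

xI - A = [[x - 2, 1, -3], [0, x, -4], [0, 1, x - 4]].

Expanding det(xI - A) along the first row:
det(xI - A) = + (x - 2)·det([[x, -4], [1, x - 4]]) - (1)·det([[0, -4], [0, x - 4]]) + (-3)·det([[0, x], [0, 1]]).

Evaluating gives χ_A(x) = x^3 - 6x^2 + 12x - 8 = (x - 2)^3.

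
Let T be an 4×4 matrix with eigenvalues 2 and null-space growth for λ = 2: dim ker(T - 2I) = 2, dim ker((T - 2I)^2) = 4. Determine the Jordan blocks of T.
λ = 2: successive nullity increments [2, 2] count blocks of size ≥ k; block sizes are [2, 2].

Jordan blocks: (2, 2), (2, 2)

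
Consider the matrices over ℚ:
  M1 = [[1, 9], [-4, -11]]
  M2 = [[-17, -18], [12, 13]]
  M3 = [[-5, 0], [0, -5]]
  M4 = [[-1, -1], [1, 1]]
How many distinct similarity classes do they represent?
Characteristic polynomials: χ_{M1} = (x + 5)^2, χ_{M2} = (x - 1)(x + 5), χ_{M3} = (x + 5)^2, χ_{M4} = x^2.

{M1}: invariant factors (x + 5)^2.

{M2}: invariant factors (x - 1)(x + 5).

{M3}: invariant factors x + 5, x + 5.

{M4}: invariant factors x^2.

Matrices are similar if and only if their invariant-factor lists agree; the partition into similarity classes is {M1}, {M2}, {M3}, {M4}.

4 classes: {M1}, {M2}, {M3}, {M4}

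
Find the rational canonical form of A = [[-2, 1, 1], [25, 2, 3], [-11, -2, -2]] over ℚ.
The invariant factors of A (the non-unit diagonal entries of the Smith normal form of xI - A over ℚ[x]) are (x + 5)(x^2 - 3x + 3), each dividing the next. The characteristic polynomial is their product, (x + 5)(x^2 - 3x + 3).

The rational canonical form is the block-diagonal matrix of companion matrices C(f_i):
R = [[0, 0, -15], [1, 0, 12], [0, 1, -2]].

Note the characteristic polynomial does not split into linear factors over ℚ, so A has no Jordan form over ℚ; the rational canonical form exists over any field.

R = [[0, 0, -15], [1, 0, 12], [0, 1, -2]]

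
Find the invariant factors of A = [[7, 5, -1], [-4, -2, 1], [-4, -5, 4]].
x - 3, (x - 3)^2

The Jordan structure of A has elementary divisors (x - 3)^2, (x - 3). Arranging the block sizes at each eigenvalue in decreasing order and taking row products gives the invariant factors.

Invariant factors (smallest first, each dividing the next): x - 3, (x - 3)^2.

Check: the last factor (x - 3)^2 is the minimal polynomial, and the product (x - 3)^3 is the characteristic polynomial.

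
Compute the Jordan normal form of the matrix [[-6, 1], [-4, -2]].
J = [[-4, 1], [0, -4]]

The characteristic polynomial is det(xI - A) = (x + 4)^2, so the eigenvalues are -4 (algebraic multiplicity 2).

For λ = -4: rank(A + 4I) = 1, rank((A + 4I)^2) = 0. The eigenspace has dimension 2 - 1 = 1, so there is 1 Jordan block; the rank sequence gives block sizes [2].

Assembling the blocks gives the Jordan form J above.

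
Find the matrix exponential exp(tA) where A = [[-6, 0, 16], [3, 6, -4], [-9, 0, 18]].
A has Jordan form J = [[6, 1, 0], [0, 6, 0], [0, 0, 6]] with A = PJP^{-1}, so e^{tA} = P e^{tJ} P^{-1}.

For a Jordan block J_k(λ), e^{tJ_k(λ)} = e^{λt} · (I + tN + t^2 N^2/2! + ... + t^{k-1} N^{k-1}/(k-1)!) where N is the nilpotent superdiagonal part.

Assembling the blocks and conjugating back gives the entries of e^{tA} as shown above.

e^{tA} = [[(1 - 12*t)*e^{6*t}, 0, 16*t*e^{6*t}], [3*t*e^{6*t}, e^{6*t}, -4*t*e^{6*t}], [-9*t*e^{6*t}, 0, (12*t + 1)*e^{6*t}]]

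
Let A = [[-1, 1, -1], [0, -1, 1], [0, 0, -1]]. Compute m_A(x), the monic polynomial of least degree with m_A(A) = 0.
m_A(x) = (x + 1)^3

The characteristic polynomial factors as (x + 1)^3. The minimal polynomial is ∏(x - λ)^{k_λ} where k_λ is the size of the largest Jordan block at λ.

For λ = -1: rank(A + I) = 2, and the largest Jordan block has size 3 (the smallest k with rank((A + I)^k) = rank((A + I)^(k+1))).

So m_A(x) = (x + 1)^3.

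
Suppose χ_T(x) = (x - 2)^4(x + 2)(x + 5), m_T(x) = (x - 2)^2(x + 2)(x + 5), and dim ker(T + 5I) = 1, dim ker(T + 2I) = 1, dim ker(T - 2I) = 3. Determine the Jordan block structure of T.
Jordan blocks: (-5, 1), (-2, 1), (2, 2), (2, 1), (2, 1)

λ = -5: algebraic multiplicity 1 (exponent in χ_T), largest block size 1 (exponent in m_T), 1 block (geometric multiplicity). This forces block sizes [1].
λ = -2: algebraic multiplicity 1 (exponent in χ_T), largest block size 1 (exponent in m_T), 1 block (geometric multiplicity). This forces block sizes [1].
λ = 2: algebraic multiplicity 4 (exponent in χ_T), largest block size 2 (exponent in m_T), 3 blocks (geometric multiplicity). These force block sizes [2, 1, 1].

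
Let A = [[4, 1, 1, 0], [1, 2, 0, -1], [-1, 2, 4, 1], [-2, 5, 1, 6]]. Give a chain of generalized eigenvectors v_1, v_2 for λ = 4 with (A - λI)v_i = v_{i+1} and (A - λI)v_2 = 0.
We seek v_1 ∈ ker((A - 4I)^2) \ ker(A - 4I), then set v_{i+1} = (A - 4I) v_i.

One such chain is v_1 = [[0, 1, 0, -2]]^T, v_2 = [[1, 0, 0, 1]]^T. Check: (A - 4I) v_2 = [[0, 0, 0, 0]]^T = 0.

v_1 = [[0, 1, 0, -2]]^T, v_2 = [[1, 0, 0, 1]]^T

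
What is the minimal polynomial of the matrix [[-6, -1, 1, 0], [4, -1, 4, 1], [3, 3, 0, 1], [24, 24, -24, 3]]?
The characteristic polynomial factors as (x - 3)^2(x + 5)^2. The minimal polynomial is ∏(x - λ)^{k_λ} where k_λ is the size of the largest Jordan block at λ.

For λ = -5: rank(A + 5I) = 3, and the largest Jordan block has size 2 (the smallest k with rank((A + 5I)^k) = rank((A + 5I)^(k+1))).
For λ = 3: rank(A - 3I) = 3, and the largest Jordan block has size 2 (the smallest k with rank((A - 3I)^k) = rank((A - 3I)^(k+1))).

So m_A(x) = (x - 3)^2(x + 5)^2.

m_A(x) = (x - 3)^2(x + 5)^2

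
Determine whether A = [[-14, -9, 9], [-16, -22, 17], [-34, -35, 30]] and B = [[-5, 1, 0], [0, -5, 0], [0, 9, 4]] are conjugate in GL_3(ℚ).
Two matrices over a field are similar if and only if they have the same invariant factors.

Both A and B have characteristic polynomial (x - 4)(x + 5)^2 and minimal polynomial (x - 4)(x + 5)^2. Computing further, both have invariant factors (x - 4)(x + 5)^2. Hence A and B are similar.

Yes.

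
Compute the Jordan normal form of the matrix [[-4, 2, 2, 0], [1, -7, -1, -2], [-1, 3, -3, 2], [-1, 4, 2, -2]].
The characteristic polynomial is det(xI - A) = (x + 4)^4, so the eigenvalues are -4 (algebraic multiplicity 4).

For λ = -4: rank(A + 4I) = 2, rank((A + 4I)^2) = 0. The eigenspace has dimension 4 - 2 = 2, so there are 2 Jordan blocks; the rank sequence gives block sizes [2, 2].

Assembling the blocks gives the Jordan form J above.

J = [[-4, 1, 0, 0], [0, -4, 0, 0], [0, 0, -4, 1], [0, 0, 0, -4]]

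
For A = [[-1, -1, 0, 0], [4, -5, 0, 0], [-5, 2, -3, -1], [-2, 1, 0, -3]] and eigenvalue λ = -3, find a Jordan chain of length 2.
v_1 = [[3, 7, 0, -1]]^T, v_2 = [[-1, -2, 0, 1]]^T

We seek v_1 ∈ ker((A + 3I)^2) \ ker(A + 3I), then set v_{i+1} = (A + 3I) v_i.

One such chain is v_1 = [[3, 7, 0, -1]]^T, v_2 = [[-1, -2, 0, 1]]^T. Check: (A + 3I) v_2 = [[0, 0, 0, 0]]^T = 0.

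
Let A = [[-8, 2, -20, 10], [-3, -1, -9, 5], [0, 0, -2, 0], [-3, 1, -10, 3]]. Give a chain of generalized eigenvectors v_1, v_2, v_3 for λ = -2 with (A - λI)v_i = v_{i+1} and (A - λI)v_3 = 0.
We seek v_1 ∈ ker((A + 2I)^3) \ ker((A + 2I)^2), then set v_{i+1} = (A + 2I) v_i.

One such chain is v_1 = [[0, 5, 1, 1]]^T, v_2 = [[0, 1, 0, 0]]^T, v_3 = [[2, 1, 0, 1]]^T. Check: (A + 2I) v_3 = [[0, 0, 0, 0]]^T = 0.

v_1 = [[0, 5, 1, 1]]^T, v_2 = [[0, 1, 0, 0]]^T, v_3 = [[2, 1, 0, 1]]^T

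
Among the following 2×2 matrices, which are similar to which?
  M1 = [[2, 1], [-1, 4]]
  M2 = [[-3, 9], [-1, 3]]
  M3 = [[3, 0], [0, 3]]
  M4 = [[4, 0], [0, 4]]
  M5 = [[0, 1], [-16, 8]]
5 classes: {M1}, {M2}, {M3}, {M4}, {M5}

Characteristic polynomials: χ_{M1} = (x - 3)^2, χ_{M2} = x^2, χ_{M3} = (x - 3)^2, χ_{M4} = (x - 4)^2, χ_{M5} = (x - 4)^2.

{M1}: invariant factors (x - 3)^2.

{M2}: invariant factors x^2.

{M3}: invariant factors x - 3, x - 3.

{M4}: invariant factors x - 4, x - 4.

{M5}: invariant factors (x - 4)^2.

Matrices are similar if and only if their invariant-factor lists agree; the partition into similarity classes is {M1}, {M2}, {M3}, {M4}, {M5}.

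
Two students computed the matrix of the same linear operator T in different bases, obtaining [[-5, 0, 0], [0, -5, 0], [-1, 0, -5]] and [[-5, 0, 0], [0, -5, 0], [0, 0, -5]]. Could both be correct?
No.

Both have characteristic polynomial (x + 5)^3, but the minimal polynomial of A is (x + 5)^2 while the minimal polynomial of B is x + 5. The minimal polynomial is a similarity invariant, so A and B are not similar.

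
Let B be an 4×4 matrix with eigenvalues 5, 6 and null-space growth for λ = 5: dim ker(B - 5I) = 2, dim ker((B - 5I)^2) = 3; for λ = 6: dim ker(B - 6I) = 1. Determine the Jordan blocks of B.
λ = 5: successive nullity increments [2, 1] count blocks of size ≥ k; block sizes are [2, 1].
λ = 6: successive nullity increments [1] count blocks of size ≥ k; block sizes are [1].

Jordan blocks: (5, 2), (5, 1), (6, 1)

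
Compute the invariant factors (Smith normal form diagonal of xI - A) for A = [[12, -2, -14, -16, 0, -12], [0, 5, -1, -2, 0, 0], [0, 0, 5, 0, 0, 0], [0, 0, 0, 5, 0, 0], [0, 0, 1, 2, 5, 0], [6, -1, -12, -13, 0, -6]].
x - 5, x - 5, x(x - 6)(x - 5)^2

The Jordan structure of A has elementary divisors x, (x - 5)^2, (x - 5), (x - 5), (x - 6). Arranging the block sizes at each eigenvalue in decreasing order and taking row products gives the invariant factors.

Invariant factors (smallest first, each dividing the next): x - 5, x - 5, x(x - 6)(x - 5)^2.

Check: the last factor x(x - 6)(x - 5)^2 is the minimal polynomial, and the product x(x - 6)(x - 5)^4 is the characteristic polynomial.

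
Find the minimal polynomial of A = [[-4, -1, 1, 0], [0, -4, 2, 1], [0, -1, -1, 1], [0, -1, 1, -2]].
m_A(x) = (x + 2)^2(x + 3)(x + 4)

The characteristic polynomial factors as (x + 2)^2(x + 3)(x + 4). The minimal polynomial is ∏(x - λ)^{k_λ} where k_λ is the size of the largest Jordan block at λ.

For λ = -4: rank(A + 4I) = 3, and the largest Jordan block has size 1 (the smallest k with rank((A + 4I)^k) = rank((A + 4I)^(k+1))).
For λ = -3: rank(A + 3I) = 3, and the largest Jordan block has size 1 (the smallest k with rank((A + 3I)^k) = rank((A + 3I)^(k+1))).
For λ = -2: rank(A + 2I) = 3, and the largest Jordan block has size 2 (the smallest k with rank((A + 2I)^k) = rank((A + 2I)^(k+1))).

So m_A(x) = (x + 2)^2(x + 3)(x + 4).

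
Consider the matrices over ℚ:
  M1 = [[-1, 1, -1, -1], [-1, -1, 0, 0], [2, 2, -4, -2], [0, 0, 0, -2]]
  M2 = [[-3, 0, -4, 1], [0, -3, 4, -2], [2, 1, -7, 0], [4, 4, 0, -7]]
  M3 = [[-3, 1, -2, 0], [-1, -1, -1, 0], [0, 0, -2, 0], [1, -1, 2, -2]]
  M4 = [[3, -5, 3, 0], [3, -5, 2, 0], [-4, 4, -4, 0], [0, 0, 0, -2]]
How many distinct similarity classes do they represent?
2 classes: {M1, M3, M4}, {M2}

Characteristic polynomials: χ_{M1} = (x + 2)^4, χ_{M2} = (x + 5)^4, χ_{M3} = (x + 2)^4, χ_{M4} = (x + 2)^4.

{M1, M3, M4}: invariant factors x + 2, (x + 2)^3.

{M2}: invariant factors (x + 5)^2, (x + 5)^2.

Matrices are similar if and only if their invariant-factor lists agree; the partition into similarity classes is {M1, M3, M4}, {M2}.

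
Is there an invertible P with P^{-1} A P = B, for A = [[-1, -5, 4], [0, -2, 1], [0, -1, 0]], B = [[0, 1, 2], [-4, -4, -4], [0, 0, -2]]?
trace(A) = -3 but trace(B) = -6. The trace is a similarity invariant, so A and B are not similar.

No.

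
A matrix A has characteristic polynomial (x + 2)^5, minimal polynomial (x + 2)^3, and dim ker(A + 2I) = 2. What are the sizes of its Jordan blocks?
Jordan blocks: (-2, 3), (-2, 2)

λ = -2: algebraic multiplicity 5 (exponent in χ_A), largest block size 3 (exponent in m_A), 2 blocks (geometric multiplicity). These force block sizes [3, 2].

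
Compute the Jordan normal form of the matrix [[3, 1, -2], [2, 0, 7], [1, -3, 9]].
J = [[4, 1, 0], [0, 4, 1], [0, 0, 4]]

The characteristic polynomial is det(xI - A) = (x - 4)^3, so the eigenvalues are 4 (algebraic multiplicity 3).

For λ = 4: rank(A - 4I) = 2, rank((A - 4I)^2) = 1, rank((A - 4I)^3) = 0. The eigenspace has dimension 3 - 2 = 1, so there is 1 Jordan block; the rank sequence gives block sizes [3].

Assembling the blocks gives the Jordan form J above.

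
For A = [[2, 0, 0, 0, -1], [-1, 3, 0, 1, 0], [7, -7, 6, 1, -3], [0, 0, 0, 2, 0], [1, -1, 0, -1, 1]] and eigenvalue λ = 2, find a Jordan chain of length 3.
We seek v_1 ∈ ker((A - 2I)^3) \ ker((A - 2I)^2), then set v_{i+1} = (A - 2I) v_i.

One such chain is v_1 = [[0, 1, 2, 0, 0]]^T, v_2 = [[0, 1, 1, 0, -1]]^T, v_3 = [[1, 1, 0, 0, 0]]^T. Check: (A - 2I) v_3 = [[0, 0, 0, 0, 0]]^T = 0.

v_1 = [[0, 1, 2, 0, 0]]^T, v_2 = [[0, 1, 1, 0, -1]]^T, v_3 = [[1, 1, 0, 0, 0]]^T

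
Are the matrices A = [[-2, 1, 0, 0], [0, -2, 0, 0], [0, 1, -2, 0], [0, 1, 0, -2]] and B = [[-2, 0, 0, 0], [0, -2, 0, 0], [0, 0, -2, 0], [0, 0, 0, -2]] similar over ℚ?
No.

Both have characteristic polynomial (x + 2)^4, but the minimal polynomial of A is (x + 2)^2 while the minimal polynomial of B is x + 2. The minimal polynomial is a similarity invariant, so A and B are not similar.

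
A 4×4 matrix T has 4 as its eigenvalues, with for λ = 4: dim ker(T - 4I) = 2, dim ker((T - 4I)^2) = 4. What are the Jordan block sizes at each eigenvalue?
Jordan blocks: (4, 2), (4, 2)

λ = 4: successive nullity increments [2, 2] count blocks of size ≥ k; block sizes are [2, 2].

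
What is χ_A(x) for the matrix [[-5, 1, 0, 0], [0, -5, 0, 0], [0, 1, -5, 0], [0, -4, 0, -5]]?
χ_A(x) = (x + 5)^4

xI - A = [[x + 5, -1, 0, 0], [0, x + 5, 0, 0], [0, -1, x + 5, 0], [0, 4, 0, x + 5]].

Expanding det(xI - A) along the first row:
det(xI - A) = + (x + 5)·det([[x + 5, 0, 0], [-1, x + 5, 0], [4, 0, x + 5]]) - (-1)·det([[0, 0, 0], [0, x + 5, 0], [0, 0, x + 5]]) + (0)·det([[0, x + 5, 0], [0, -1, 0], [0, 4, x + 5]]) - (0)·det([[0, x + 5, 0], [0, -1, x + 5], [0, 4, 0]]).

Evaluating gives χ_A(x) = x^4 + 20x^3 + 150x^2 + 500x + 625 = (x + 5)^4.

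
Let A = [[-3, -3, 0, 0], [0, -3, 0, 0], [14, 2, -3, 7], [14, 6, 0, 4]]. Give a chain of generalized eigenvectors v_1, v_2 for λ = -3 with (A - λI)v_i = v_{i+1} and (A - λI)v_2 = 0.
v_1 = [[-6, 1, 5, 12]]^T, v_2 = [[-3, 0, 2, 6]]^T

We seek v_1 ∈ ker((A + 3I)^2) \ ker(A + 3I), then set v_{i+1} = (A + 3I) v_i.

One such chain is v_1 = [[-6, 1, 5, 12]]^T, v_2 = [[-3, 0, 2, 6]]^T. Check: (A + 3I) v_2 = [[0, 0, 0, 0]]^T = 0.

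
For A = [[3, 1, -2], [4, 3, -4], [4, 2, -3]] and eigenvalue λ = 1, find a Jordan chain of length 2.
v_1 = [[0, 1, 0]]^T, v_2 = [[1, 2, 2]]^T

We seek v_1 ∈ ker((A - I)^2) \ ker(A - I), then set v_{i+1} = (A - I) v_i.

One such chain is v_1 = [[0, 1, 0]]^T, v_2 = [[1, 2, 2]]^T. Check: (A - I) v_2 = [[0, 0, 0]]^T = 0.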